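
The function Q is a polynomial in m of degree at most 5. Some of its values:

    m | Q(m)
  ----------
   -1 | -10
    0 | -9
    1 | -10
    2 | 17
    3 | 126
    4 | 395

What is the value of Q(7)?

3302

Write Q(m) = am^5 + bm^4 + cm³ + dm² + em + p; the 6 given values yield a linear system in the 6 coefficients.
Solving, the leading coefficient vanishes, and Q(m) = m^4 + 3m³ - 2m² - 3m - 9.
Then Q(7) = 3302.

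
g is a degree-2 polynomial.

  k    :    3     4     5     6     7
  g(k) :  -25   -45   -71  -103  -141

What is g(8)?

First differences: -20, -26, -32, -38. Second differences: -6, -6, -6.
Level-2 differences are constant, so g has degree 2.
Fitting a degree-2 polynomial gives g(k) = -3k² + k - 1.
Then g(8) = -185.

-185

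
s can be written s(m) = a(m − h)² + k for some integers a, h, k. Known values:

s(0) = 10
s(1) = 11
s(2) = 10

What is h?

1

First differences 1, -1; second difference -2 = 2a, so a = -1.
Expanding, the m-coefficient is −2ah = 2h; matching it to the data gives h = 1, and then k = 11.
So s(m) = -1(m − 1)² + 11.
Hence h = 1.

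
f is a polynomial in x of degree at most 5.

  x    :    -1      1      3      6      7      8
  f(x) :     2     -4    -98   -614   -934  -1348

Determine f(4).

-208

Write f(x) = ax^5 + bx^4 + cx³ + dx² + ex + p; the 6 given values yield a linear system in the 6 coefficients.
Solving, the top 2 coefficients vanish, and f(x) = -2x³ - 5x² - x + 4.
Then f(4) = -208.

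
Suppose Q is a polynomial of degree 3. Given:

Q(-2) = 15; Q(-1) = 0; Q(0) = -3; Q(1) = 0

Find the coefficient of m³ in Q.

-1

Write Q(m) = am³ + bm² + cm + d; the 4 given values yield a linear system in the 4 coefficients.
Solving, Q(m) = -m³ + 3m² + m - 3.
The coefficient of m³ is -1.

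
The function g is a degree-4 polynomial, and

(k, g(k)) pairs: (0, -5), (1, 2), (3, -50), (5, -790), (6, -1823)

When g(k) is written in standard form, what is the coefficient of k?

3

Write g(k) = ak^4 + bk³ + ck² + dk + e; the 5 given values yield a linear system in the 5 coefficients.
Solving, g(k) = -2k^4 + 3k³ + 3k² + 3k - 5.
The coefficient of k is 3.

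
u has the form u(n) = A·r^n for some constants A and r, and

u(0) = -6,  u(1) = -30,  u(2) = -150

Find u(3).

Consecutive ratio: -30/(-6) = 5, and -150/(-30) = 5, so r = 5.
Then A·5^0 = -6 gives A = -6, and u(n) = -6·5^n.
u(3) = -6·5^3 = -750.

-750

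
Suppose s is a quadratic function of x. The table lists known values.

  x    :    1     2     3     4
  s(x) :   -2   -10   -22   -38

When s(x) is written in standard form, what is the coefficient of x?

-2

Write s(x) = ax² + bx + c; the 4 given values yield a linear system in the 3 coefficients.
Solving, s(x) = -2x² - 2x + 2.
The coefficient of x is -2.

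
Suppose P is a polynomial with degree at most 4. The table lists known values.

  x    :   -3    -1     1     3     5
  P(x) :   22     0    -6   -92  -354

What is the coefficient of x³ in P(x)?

Write P(x) = ax^4 + bx³ + cx² + dx + e; the 5 given values yield a linear system in the 5 coefficients.
Solving, the leading coefficient vanishes, and P(x) = -2x³ - 4x² - x + 1.
The coefficient of x³ is -2.

-2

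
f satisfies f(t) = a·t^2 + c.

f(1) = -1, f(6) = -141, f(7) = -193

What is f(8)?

-253

From f(1) = -1 and f(6) = -141: 1a + c = -1 and 36a + c = -141.
Subtracting: 35a = -140, so a = -4; then c = -1 − (-4)·1 = 3.
So f(t) = -4t² + 3, and f(8) = -253.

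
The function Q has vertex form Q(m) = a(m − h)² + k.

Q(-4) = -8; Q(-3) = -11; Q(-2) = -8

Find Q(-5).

First differences -3, 3; second difference 6 = 2a, so a = 3.
Expanding, the m-coefficient is −2ah = -6h; matching it to the data gives h = -3, and then k = -11.
So Q(m) = 3(m + 3)² − 11.
Q(-5) = 3·(-2)² − 11 = 1.

1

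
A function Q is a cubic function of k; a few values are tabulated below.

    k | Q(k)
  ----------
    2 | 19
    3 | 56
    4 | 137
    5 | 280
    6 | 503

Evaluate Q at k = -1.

-8

Write Q(k) = ak³ + bk² + ck + d; the 5 given values yield a linear system in the 4 coefficients.
Solving, Q(k) = 3k³ - 5k² + 5k + 5.
Then Q(-1) = -8.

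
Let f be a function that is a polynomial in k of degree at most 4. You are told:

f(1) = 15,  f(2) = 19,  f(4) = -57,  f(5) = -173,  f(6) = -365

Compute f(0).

Write f(k) = ak^4 + bk³ + ck² + dk + e; the 5 given values yield a linear system in the 5 coefficients.
Solving, the leading coefficient vanishes, and f(k) = -3k³ + 7k² + 4k + 7.
Then f(0) = 7.

7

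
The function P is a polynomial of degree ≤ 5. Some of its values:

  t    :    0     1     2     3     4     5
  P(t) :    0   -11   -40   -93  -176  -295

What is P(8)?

-928

First differences: -11, -29, -53, -83, -119. Second differences: -18, -24, -30, -36. Third differences: -6, -6, -6.
Level-3 differences are constant, so P has degree 3.
Fitting a degree-3 polynomial gives P(t) = -t³ - 6t² - 4t.
Then P(8) = -928.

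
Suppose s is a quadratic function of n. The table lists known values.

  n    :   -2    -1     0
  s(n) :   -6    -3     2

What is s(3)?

29

Write s(n) = an² + bn + c; the 3 given values yield a linear system in the 3 coefficients.
Solving, s(n) = n² + 6n + 2.
Then s(3) = 29.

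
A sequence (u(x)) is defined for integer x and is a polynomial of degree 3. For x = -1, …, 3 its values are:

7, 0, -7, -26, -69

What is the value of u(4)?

-148

First differences: -7, -7, -19, -43. Second differences: 0, -12, -24. Third differences: -12, -12.
Level-3 differences are constant, so u has degree 3.
Fitting a degree-3 polynomial gives u(x) = -2x³ - 5x.
Then u(4) = -148.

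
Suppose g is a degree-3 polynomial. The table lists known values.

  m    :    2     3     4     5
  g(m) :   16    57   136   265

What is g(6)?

456

Write g(m) = am³ + bm² + cm + d; the 4 given values yield a linear system in the 4 coefficients.
Solving, g(m) = 2m³ + m² - 2m.
Then g(6) = 456.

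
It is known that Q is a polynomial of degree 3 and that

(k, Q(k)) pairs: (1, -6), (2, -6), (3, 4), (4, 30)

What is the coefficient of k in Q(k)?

Write Q(k) = ak³ + bk² + ck + d; the 4 given values yield a linear system in the 4 coefficients.
Solving, Q(k) = k³ - k² - 4k - 2.
The coefficient of k is -4.

-4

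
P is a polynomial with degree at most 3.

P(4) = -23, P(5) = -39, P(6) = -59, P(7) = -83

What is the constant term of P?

First differences: -16, -20, -24. Second differences: -4, -4.
Level-2 differences are constant, so P has degree 2.
Fitting a degree-2 polynomial gives P(t) = -2t² + 2t + 1.
The constant term is P(0) = 1.

1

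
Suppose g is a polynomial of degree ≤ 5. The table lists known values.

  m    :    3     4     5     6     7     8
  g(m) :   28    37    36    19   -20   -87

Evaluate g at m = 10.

First differences: 9, -1, -17, -39, -67. Second differences: -10, -16, -22, -28. Third differences: -6, -6, -6.
Level-3 differences are constant, so g has degree 3.
Fitting a degree-3 polynomial gives g(m) = -m³ + 7m² - 3m + 1.
Then g(10) = -329.

-329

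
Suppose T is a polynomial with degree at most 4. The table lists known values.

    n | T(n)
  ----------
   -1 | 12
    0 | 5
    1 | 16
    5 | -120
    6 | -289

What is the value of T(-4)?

Write T(n) = an^4 + bn³ + cn² + dn + e; the 5 given values yield a linear system in the 5 coefficients.
Solving, the leading coefficient vanishes, and T(n) = -3n³ + 9n² + 5n + 5.
Then T(-4) = 321.

321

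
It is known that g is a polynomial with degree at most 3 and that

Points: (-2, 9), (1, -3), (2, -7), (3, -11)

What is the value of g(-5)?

Write g(n) = an³ + bn² + cn + d; the 4 given values yield a linear system in the 4 coefficients.
Solving, the top 2 coefficients vanish, and g(n) = -4n + 1.
Then g(-5) = 21.

21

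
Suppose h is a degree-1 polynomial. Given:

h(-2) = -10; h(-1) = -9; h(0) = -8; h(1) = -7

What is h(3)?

First differences: 1, 1, 1.
Level-1 differences are constant, so h has degree 1.
Fitting a degree-1 polynomial gives h(m) = m - 8.
Then h(3) = -5.

-5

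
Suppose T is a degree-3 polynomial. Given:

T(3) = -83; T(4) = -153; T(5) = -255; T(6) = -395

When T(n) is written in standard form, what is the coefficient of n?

Write T(n) = an³ + bn² + cn + d; the 4 given values yield a linear system in the 4 coefficients.
Solving, T(n) = -n³ - 4n² - 5n - 5.
The coefficient of n is -5.

-5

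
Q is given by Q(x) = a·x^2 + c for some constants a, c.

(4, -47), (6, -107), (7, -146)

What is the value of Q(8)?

From Q(4) = -47 and Q(6) = -107: 16a + c = -47 and 36a + c = -107.
Subtracting: 20a = -60, so a = -3; then c = -47 − (-3)·16 = 1.
So Q(x) = -3x² + 1, and Q(8) = -191.

-191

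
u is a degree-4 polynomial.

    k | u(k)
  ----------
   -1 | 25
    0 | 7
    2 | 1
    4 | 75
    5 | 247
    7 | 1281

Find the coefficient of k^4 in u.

1

Write u(k) = ak^4 + bk³ + ck² + dk + e; the 6 given values yield a linear system in the 5 coefficients.
Solving, u(k) = k^4 - 4k³ + 6k² - 7k + 7.
The coefficient of k^4 is 1.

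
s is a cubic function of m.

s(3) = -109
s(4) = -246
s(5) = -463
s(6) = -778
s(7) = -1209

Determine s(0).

Write s(m) = am³ + bm² + cm + d; the 5 given values yield a linear system in the 4 coefficients.
Solving, s(m) = -3m³ - 4m² + 2m + 2.
Then s(0) = 2.

2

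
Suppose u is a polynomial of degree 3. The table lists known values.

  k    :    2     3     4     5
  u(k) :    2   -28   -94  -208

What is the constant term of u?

2

Write u(k) = ak³ + bk² + ck + d; the 4 given values yield a linear system in the 4 coefficients.
Solving, u(k) = -2k³ + 8k + 2.
The constant term is u(0) = 2.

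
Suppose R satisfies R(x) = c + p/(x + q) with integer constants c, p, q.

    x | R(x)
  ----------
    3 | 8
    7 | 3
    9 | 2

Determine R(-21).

(R(x) − c)(x + q) = p for each data point; the three points give a linear system in c and q, then p follows.
Solving: c = -2, q = 1, p = 40, so R(x) = -2 + 40/(x + 1).
Then R(-21) = -2 + 40/(-20) = -4.

-4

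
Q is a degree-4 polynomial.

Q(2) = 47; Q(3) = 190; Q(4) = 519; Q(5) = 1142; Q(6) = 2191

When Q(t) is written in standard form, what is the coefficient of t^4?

1

Write Q(t) = at^4 + bt³ + ct² + dt + e; the 5 given values yield a linear system in the 5 coefficients.
Solving, Q(t) = t^4 + 4t³ + 2t² - 8t + 7.
The coefficient of t^4 is 1.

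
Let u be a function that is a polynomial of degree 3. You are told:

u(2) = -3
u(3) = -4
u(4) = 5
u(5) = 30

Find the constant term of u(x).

Write u(x) = ax³ + bx² + cx + d; the 4 given values yield a linear system in the 4 coefficients.
Solving, u(x) = x³ - 4x² + 5.
The constant term is u(0) = 5.

5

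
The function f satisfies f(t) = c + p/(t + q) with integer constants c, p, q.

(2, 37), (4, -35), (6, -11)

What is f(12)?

(f(t) − c)(t + q) = p for each data point; the three points give a linear system in c and q, then p follows.
Solving: c = 1, q = -3, p = -36, so f(t) = 1 − 36/(t − 3).
Then f(12) = 1 − 36/9 = -3.

-3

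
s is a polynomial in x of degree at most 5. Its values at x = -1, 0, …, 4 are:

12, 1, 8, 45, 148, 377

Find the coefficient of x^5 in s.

First differences: -11, 7, 37, 103, 229. Second differences: 18, 30, 66, 126. Third differences: 12, 36, 60. Fourth differences: 24, 24.
Level-4 differences are constant, so s has degree 4.
Fitting a degree-4 polynomial gives s(x) = x^4 + 8x² - 2x + 1.
The coefficient of x^5 is 0.

0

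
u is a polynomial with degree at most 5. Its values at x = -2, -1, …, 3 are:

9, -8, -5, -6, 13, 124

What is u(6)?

First differences: -17, 3, -1, 19, 111. Second differences: 20, -4, 20, 92. Third differences: -24, 24, 72. Fourth differences: 48, 48.
Level-4 differences are constant, so u has degree 4.
Fitting a degree-4 polynomial gives u(x) = 2x^4 - 4x² + x - 5.
Then u(6) = 2449.

2449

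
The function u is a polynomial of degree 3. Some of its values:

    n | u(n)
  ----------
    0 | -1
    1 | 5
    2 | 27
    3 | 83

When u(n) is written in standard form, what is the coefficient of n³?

Write u(n) = an³ + bn² + cn + d; the 4 given values yield a linear system in the 4 coefficients.
Solving, u(n) = 3n³ - n² + 4n - 1.
The coefficient of n³ is 3.

3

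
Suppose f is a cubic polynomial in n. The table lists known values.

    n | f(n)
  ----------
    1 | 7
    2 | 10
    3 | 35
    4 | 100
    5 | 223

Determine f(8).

First differences: 3, 25, 65, 123. Second differences: 22, 40, 58. Third differences: 18, 18.
Level-3 differences are constant, so f has degree 3.
Fitting a degree-3 polynomial gives f(n) = 3n³ - 7n² + 3n + 8.
Then f(8) = 1120.

1120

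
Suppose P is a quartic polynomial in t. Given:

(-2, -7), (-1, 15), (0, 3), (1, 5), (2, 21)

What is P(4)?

Write P(t) = at^4 + bt³ + ct² + dt + e; the 5 given values yield a linear system in the 5 coefficients.
Solving, P(t) = -2t^4 + 4t³ + 9t² - 9t + 3.
Then P(4) = -145.

-145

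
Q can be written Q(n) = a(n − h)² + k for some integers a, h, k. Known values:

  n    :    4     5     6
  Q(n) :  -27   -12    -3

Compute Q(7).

First differences 15, 9; second difference -6 = 2a, so a = -3.
Expanding, the n-coefficient is −2ah = 6h; matching it to the data gives h = 7, and then k = 0.
So Q(n) = -3(n − 7)² + 0.
Q(7) = -3·0² + 0 = 0.

0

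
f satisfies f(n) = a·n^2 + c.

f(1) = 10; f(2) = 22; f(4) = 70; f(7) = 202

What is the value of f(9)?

From f(1) = 10 and f(2) = 22: 1a + c = 10 and 4a + c = 22.
Subtracting: 3a = 12, so a = 4; then c = 10 − 4·1 = 6.
So f(n) = 4n² + 6, and f(9) = 330.

330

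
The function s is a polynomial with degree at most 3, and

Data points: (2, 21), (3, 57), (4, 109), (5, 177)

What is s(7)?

361

First differences: 36, 52, 68. Second differences: 16, 16.
Level-2 differences are constant, so s has degree 2.
Fitting a degree-2 polynomial gives s(n) = 8n² - 4n - 3.
Then s(7) = 361.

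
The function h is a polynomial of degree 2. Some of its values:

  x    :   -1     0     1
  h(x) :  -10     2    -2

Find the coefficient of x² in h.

-8

Write h(x) = ax² + bx + c; the 3 given values yield a linear system in the 3 coefficients.
Solving, h(x) = -8x² + 4x + 2.
The coefficient of x² is -8.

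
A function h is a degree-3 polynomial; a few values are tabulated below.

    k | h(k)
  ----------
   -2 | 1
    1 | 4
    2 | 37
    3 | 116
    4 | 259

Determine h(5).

Write h(k) = ak³ + bk² + ck + d; the 5 given values yield a linear system in the 4 coefficients.
Solving, h(k) = 3k³ + 5k² - 3k - 1.
Then h(5) = 484.

484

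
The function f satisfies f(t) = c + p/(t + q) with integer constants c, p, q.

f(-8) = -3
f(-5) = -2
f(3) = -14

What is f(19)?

(f(t) − c)(t + q) = p for each data point; the three points give a linear system in c and q, then p follows.
Solving: c = -5, q = -1, p = -18, so f(t) = -5 − 18/(t − 1).
Then f(19) = -5 − 18/18 = -6.

-6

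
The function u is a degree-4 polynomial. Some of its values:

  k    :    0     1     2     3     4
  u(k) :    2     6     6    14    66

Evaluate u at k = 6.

Write u(k) = ak^4 + bk³ + ck² + dk + e; the 5 given values yield a linear system in the 5 coefficients.
Solving, u(k) = k^4 - 4k³ + 3k² + 4k + 2.
Then u(6) = 566.

566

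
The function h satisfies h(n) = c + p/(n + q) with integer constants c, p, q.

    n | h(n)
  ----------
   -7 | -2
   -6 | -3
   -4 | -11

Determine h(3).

(h(n) − c)(n + q) = p for each data point; the three points give a linear system in c and q, then p follows.
Solving: c = 1, q = 3, p = 12, so h(n) = 1 + 12/(n + 3).
Then h(3) = 1 + 12/6 = 3.

3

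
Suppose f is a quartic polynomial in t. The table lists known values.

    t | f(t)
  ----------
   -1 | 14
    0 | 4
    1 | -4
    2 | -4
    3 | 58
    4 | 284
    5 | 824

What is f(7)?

First differences: -10, -8, 0, 62, 226, 540. Second differences: 2, 8, 62, 164, 314. Third differences: 6, 54, 102, 150. Fourth differences: 48, 48, 48.
Level-4 differences are constant, so f has degree 4.
Fitting a degree-4 polynomial gives f(t) = 2t^4 - 3t³ - t² - 6t + 4.
Then f(7) = 3686.

3686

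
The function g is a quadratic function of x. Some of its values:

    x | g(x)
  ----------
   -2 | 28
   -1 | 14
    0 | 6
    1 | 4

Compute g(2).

First differences: -14, -8, -2. Second differences: 6, 6.
Level-2 differences are constant, so g has degree 2.
Fitting a degree-2 polynomial gives g(x) = 3x² - 5x + 6.
Then g(2) = 8.

8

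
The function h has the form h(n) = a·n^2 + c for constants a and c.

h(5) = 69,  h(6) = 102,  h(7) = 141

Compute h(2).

From h(5) = 69 and h(6) = 102: 25a + c = 69 and 36a + c = 102.
Subtracting: 11a = 33, so a = 3; then c = 69 − 3·25 = -6.
So h(n) = 3n² − 6, and h(2) = 6.

6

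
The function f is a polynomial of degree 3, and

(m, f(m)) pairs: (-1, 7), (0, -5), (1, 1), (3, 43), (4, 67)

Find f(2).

Write f(m) = am³ + bm² + cm + d; the 5 given values yield a linear system in the 4 coefficients.
Solving, f(m) = -m³ + 9m² - 2m - 5.
Then f(2) = 19.

19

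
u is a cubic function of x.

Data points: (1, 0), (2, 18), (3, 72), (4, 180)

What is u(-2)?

Write u(x) = ax³ + bx² + cx + d; the 4 given values yield a linear system in the 4 coefficients.
Solving, u(x) = 3x³ - 3x.
Then u(-2) = -18.

-18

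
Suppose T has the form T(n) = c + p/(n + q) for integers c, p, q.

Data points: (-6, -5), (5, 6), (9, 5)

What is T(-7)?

(T(n) − c)(n + q) = p for each data point; the three points give a linear system in c and q, then p follows.
Solving: c = 3, q = 3, p = 24, so T(n) = 3 + 24/(n + 3).
Then T(-7) = 3 + 24/(-4) = -3.

-3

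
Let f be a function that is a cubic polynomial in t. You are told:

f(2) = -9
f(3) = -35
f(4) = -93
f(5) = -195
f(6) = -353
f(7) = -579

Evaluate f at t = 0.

-5

First differences: -26, -58, -102, -158, -226. Second differences: -32, -44, -56, -68. Third differences: -12, -12, -12.
Level-3 differences are constant, so f has degree 3.
Fitting a degree-3 polynomial gives f(t) = -2t³ + 2t² + 2t - 5.
Then f(0) = -5.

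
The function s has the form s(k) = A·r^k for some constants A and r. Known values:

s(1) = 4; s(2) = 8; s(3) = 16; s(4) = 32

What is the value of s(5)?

Consecutive ratio: 8/4 = 2, and 16/8 = 2, so r = 2.
Then A·2^1 = 4 gives A = 2, and s(k) = 2·2^k.
s(5) = 2·2^5 = 64.

64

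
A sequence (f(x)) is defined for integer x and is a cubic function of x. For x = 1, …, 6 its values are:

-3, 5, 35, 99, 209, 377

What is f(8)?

First differences: 8, 30, 64, 110, 168. Second differences: 22, 34, 46, 58. Third differences: 12, 12, 12.
Level-3 differences are constant, so f has degree 3.
Fitting a degree-3 polynomial gives f(x) = 2x³ - x² - 3x - 1.
Then f(8) = 935.

935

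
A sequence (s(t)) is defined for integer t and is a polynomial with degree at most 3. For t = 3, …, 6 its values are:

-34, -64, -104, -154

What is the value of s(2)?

First differences: -30, -40, -50. Second differences: -10, -10.
Level-2 differences are constant, so s has degree 2.
Fitting a degree-2 polynomial gives s(t) = -5t² + 5t - 4.
Then s(2) = -14.

-14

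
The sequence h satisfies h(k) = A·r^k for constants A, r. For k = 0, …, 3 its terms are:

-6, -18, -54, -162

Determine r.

Consecutive ratio: -18/(-6) = 3, and -54/(-18) = 3, so r = 3.
Then A·3^0 = -6 gives A = -6, and h(k) = -6·3^k.

3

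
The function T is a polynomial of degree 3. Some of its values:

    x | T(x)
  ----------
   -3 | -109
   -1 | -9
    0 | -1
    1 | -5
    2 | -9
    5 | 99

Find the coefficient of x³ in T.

Write T(x) = ax³ + bx² + cx + d; the 6 given values yield a linear system in the 4 coefficients.
Solving, T(x) = 2x³ - 6x² - 1.
The coefficient of x³ is 2.

2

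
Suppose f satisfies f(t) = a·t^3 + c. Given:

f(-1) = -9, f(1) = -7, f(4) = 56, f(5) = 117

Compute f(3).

From f(-1) = -9 and f(1) = -7: -1a + c = -9 and 1a + c = -7.
Subtracting: 2a = 2, so a = 1; then c = -9 − 1·(-1) = -8.
So f(t) = 1t³ − 8, and f(3) = 19.

19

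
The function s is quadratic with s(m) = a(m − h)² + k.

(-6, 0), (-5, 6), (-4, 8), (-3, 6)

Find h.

First differences 6, 2, -2; second difference -4 = 2a, so a = -2.
Expanding, the m-coefficient is −2ah = 4h; matching it to the data gives h = -4, and then k = 8.
So s(m) = -2(m + 4)² + 8.
Hence h = -4.

-4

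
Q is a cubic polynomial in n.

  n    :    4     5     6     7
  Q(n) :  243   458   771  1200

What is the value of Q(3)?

Write Q(n) = an³ + bn² + cn + d; the 4 given values yield a linear system in the 4 coefficients.
Solving, Q(n) = 3n³ + 4n² - 4n + 3.
Then Q(3) = 108.

108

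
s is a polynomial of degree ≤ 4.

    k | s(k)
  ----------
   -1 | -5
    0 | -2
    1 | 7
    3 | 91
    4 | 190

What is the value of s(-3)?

-41

Write s(k) = ak^4 + bk³ + ck² + dk + e; the 5 given values yield a linear system in the 5 coefficients.
Solving, the leading coefficient vanishes, and s(k) = 2k³ + 3k² + 4k - 2.
Then s(-3) = -41.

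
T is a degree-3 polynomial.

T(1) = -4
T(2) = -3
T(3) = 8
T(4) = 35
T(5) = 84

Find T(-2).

Write T(m) = am³ + bm² + cm + d; the 5 given values yield a linear system in the 4 coefficients.
Solving, T(m) = m³ - m² - 3m - 1.
Then T(-2) = -7.

-7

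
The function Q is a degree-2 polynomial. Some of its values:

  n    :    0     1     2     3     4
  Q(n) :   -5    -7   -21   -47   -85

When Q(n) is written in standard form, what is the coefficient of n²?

-6

Write Q(n) = an² + bn + c; the 5 given values yield a linear system in the 3 coefficients.
Solving, Q(n) = -6n² + 4n - 5.
The coefficient of n² is -6.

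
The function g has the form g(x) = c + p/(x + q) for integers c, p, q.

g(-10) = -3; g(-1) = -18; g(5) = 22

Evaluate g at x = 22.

(g(x) − c)(x + q) = p for each data point; the three points give a linear system in c and q, then p follows.
Solving: c = 2, q = -2, p = 60, so g(x) = 2 + 60/(x − 2).
Then g(22) = 2 + 60/20 = 5.

5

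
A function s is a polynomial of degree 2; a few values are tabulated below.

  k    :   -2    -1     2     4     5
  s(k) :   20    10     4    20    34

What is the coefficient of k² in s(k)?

Write s(k) = ak² + bk + c; the 5 given values yield a linear system in the 3 coefficients.
Solving, s(k) = 2k² - 4k + 4.
The coefficient of k² is 2.

2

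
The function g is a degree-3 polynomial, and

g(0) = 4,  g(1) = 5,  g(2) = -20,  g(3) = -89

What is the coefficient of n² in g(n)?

-4

Write g(n) = an³ + bn² + cn + d; the 4 given values yield a linear system in the 4 coefficients.
Solving, g(n) = -3n³ - 4n² + 8n + 4.
The coefficient of n² is -4.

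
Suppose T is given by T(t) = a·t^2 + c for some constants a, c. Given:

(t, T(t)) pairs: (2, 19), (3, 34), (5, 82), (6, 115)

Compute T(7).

154

From T(2) = 19 and T(3) = 34: 4a + c = 19 and 9a + c = 34.
Subtracting: 5a = 15, so a = 3; then c = 19 − 3·4 = 7.
So T(t) = 3t² + 7, and T(7) = 154.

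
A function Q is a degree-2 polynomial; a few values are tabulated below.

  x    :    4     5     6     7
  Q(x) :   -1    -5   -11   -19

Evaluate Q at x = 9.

-41

Write Q(x) = ax² + bx + c; the 4 given values yield a linear system in the 3 coefficients.
Solving, Q(x) = -x² + 5x - 5.
Then Q(9) = -41.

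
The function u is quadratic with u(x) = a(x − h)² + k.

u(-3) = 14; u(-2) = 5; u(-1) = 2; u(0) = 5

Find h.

-1

First differences -9, -3, 3; second difference 6 = 2a, so a = 3.
Expanding, the x-coefficient is −2ah = -6h; matching it to the data gives h = -1, and then k = 2.
So u(x) = 3(x + 1)² + 2.
Hence h = -1.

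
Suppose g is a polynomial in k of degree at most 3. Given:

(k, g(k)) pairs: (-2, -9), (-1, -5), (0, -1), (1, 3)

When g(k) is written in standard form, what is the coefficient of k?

First differences: 4, 4, 4.
Level-1 differences are constant, so g has degree 1.
Fitting a degree-1 polynomial gives g(k) = 4k - 1.
The coefficient of k is 4.

4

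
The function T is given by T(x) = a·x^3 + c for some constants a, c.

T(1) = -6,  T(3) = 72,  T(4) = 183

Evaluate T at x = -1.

From T(1) = -6 and T(3) = 72: 1a + c = -6 and 27a + c = 72.
Subtracting: 26a = 78, so a = 3; then c = -6 − 3·1 = -9.
So T(x) = 3x³ − 9, and T(-1) = -12.

-12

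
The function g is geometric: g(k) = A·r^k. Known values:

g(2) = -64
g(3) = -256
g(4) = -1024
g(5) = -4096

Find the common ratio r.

Consecutive ratio: -256/(-64) = 4, and -1024/(-256) = 4, so r = 4.
Then A·4^2 = -64 gives A = -4, and g(k) = -4·4^k.

4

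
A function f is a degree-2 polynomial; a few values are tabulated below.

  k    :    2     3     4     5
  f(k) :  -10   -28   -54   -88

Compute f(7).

-180

First differences: -18, -26, -34. Second differences: -8, -8.
Level-2 differences are constant, so f has degree 2.
Fitting a degree-2 polynomial gives f(k) = -4k² + 2k + 2.
Then f(7) = -180.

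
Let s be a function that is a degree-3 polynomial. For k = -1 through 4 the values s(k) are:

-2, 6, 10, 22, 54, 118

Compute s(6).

First differences: 8, 4, 12, 32, 64. Second differences: -4, 8, 20, 32. Third differences: 12, 12, 12.
Level-3 differences are constant, so s has degree 3.
Fitting a degree-3 polynomial gives s(k) = 2k³ - 2k² + 4k + 6.
Then s(6) = 390.

390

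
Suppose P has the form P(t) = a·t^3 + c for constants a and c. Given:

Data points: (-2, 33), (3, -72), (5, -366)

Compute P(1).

From P(-2) = 33 and P(3) = -72: -8a + c = 33 and 27a + c = -72.
Subtracting: 35a = -105, so a = -3; then c = 33 − (-3)·(-8) = 9.
So P(t) = -3t³ + 9, and P(1) = 6.

6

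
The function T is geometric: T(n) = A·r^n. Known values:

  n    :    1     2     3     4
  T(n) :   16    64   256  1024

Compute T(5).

4096

Consecutive ratio: 64/16 = 4, and 256/64 = 4, so r = 4.
Then A·4^1 = 16 gives A = 4, and T(n) = 4·4^n.
T(5) = 4·4^5 = 4096.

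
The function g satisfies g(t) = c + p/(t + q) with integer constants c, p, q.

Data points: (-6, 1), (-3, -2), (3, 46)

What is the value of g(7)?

14

(g(t) − c)(t + q) = p for each data point; the three points give a linear system in c and q, then p follows.
Solving: c = 6, q = -2, p = 40, so g(t) = 6 + 40/(t − 2).
Then g(7) = 6 + 40/5 = 14.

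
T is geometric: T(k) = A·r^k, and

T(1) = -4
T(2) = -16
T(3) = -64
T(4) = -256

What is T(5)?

-1024

Consecutive ratio: -16/(-4) = 4, and -64/(-16) = 4, so r = 4.
Then A·4^1 = -4 gives A = -1, and T(k) = -1·4^k.
T(5) = -1·4^5 = -1024.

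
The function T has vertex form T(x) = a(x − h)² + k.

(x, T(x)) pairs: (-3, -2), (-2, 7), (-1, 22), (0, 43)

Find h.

-4

First differences 9, 15, 21; second difference 6 = 2a, so a = 3.
Expanding, the x-coefficient is −2ah = -6h; matching it to the data gives h = -4, and then k = -5.
So T(x) = 3(x + 4)² − 5.
Hence h = -4.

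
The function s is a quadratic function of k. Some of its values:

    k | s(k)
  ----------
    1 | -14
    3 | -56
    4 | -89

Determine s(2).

-31

Write s(k) = ak² + bk + c; the 3 given values yield a linear system in the 3 coefficients.
Solving, s(k) = -4k² - 5k - 5.
Then s(2) = -31.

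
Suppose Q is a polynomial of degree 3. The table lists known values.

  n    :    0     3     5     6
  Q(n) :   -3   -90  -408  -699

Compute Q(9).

Write Q(n) = an³ + bn² + cn + d; the 4 given values yield a linear system in the 4 coefficients.
Solving, Q(n) = -3n³ - 2n² + 4n - 3.
Then Q(9) = -2316.

-2316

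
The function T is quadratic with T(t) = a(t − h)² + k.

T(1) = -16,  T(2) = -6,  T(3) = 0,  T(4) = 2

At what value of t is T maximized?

First differences 10, 6, 2; second difference -4 = 2a, so a = -2.
Expanding, the t-coefficient is −2ah = 4h; matching it to the data gives h = 4, and then k = 2.
So T(t) = -2(t − 4)² + 2.
Hence h = 4.

4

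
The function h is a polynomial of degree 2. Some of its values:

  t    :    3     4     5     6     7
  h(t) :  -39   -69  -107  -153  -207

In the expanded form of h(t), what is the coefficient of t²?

-4

Write h(t) = at² + bt + c; the 5 given values yield a linear system in the 3 coefficients.
Solving, h(t) = -4t² - 2t + 3.
The coefficient of t² is -4.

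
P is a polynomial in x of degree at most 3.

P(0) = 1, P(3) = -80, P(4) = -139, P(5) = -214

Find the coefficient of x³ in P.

Write P(x) = ax³ + bx² + cx + d; the 4 given values yield a linear system in the 4 coefficients.
Solving, the leading coefficient vanishes, and P(x) = -8x² - 3x + 1.
The coefficient of x³ is 0.

0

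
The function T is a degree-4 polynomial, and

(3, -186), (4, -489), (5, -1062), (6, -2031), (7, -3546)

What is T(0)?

Write T(x) = ax^4 + bx³ + cx² + dx + e; the 5 given values yield a linear system in the 5 coefficients.
Solving, T(x) = -x^4 - 3x³ - 2x² - 3x + 3.
The constant term is T(0) = 3.

3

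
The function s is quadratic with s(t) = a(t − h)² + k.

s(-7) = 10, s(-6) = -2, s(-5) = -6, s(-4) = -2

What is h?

-5

First differences -12, -4, 4; second difference 8 = 2a, so a = 4.
Expanding, the t-coefficient is −2ah = -8h; matching it to the data gives h = -5, and then k = -6.
So s(t) = 4(t + 5)² − 6.
Hence h = -5.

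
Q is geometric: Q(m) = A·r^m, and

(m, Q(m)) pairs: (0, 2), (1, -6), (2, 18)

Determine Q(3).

Consecutive ratio: -6/2 = -3, and 18/(-6) = -3, so r = -3.
Then A·(-3)^0 = 2 gives A = 2, and Q(m) = 2·(-3)^m.
Q(3) = 2·(-3)^3 = -54.

-54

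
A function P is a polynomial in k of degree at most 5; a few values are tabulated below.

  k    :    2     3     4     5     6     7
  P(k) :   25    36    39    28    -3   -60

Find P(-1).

4

Write P(k) = ak^5 + bk^4 + ck³ + dk² + ek + p; the 6 given values yield a linear system in the 6 coefficients.
Solving, the top 2 coefficients vanish, and P(k) = -k³ + 5k² + 5k + 3.
Then P(-1) = 4.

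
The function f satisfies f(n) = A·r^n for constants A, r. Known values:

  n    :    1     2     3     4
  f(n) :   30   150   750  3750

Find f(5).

18750

Consecutive ratio: 150/30 = 5, and 750/150 = 5, so r = 5.
Then A·5^1 = 30 gives A = 6, and f(n) = 6·5^n.
f(5) = 6·5^5 = 18750.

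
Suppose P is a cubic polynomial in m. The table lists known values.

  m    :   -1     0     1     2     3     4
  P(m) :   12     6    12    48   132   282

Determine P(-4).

Write P(m) = am³ + bm² + cm + d; the 6 given values yield a linear system in the 4 coefficients.
Solving, P(m) = 3m³ + 6m² - 3m + 6.
Then P(-4) = -78.

-78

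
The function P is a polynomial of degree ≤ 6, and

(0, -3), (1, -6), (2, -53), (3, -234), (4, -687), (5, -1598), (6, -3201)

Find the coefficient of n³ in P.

First differences: -3, -47, -181, -453, -911, -1603. Second differences: -44, -134, -272, -458, -692. Third differences: -90, -138, -186, -234. Fourth differences: -48, -48, -48.
Level-4 differences are constant, so P has degree 4.
Fitting a degree-4 polynomial gives P(n) = -2n^4 - 3n³ + n² + n - 3.
The coefficient of n³ is -3.

-3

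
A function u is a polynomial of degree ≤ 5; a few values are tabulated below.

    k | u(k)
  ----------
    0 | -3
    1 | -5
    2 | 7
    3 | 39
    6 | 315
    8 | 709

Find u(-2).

Write u(k) = ak^5 + bk^4 + ck³ + dk² + ek + p; the 6 given values yield a linear system in the 6 coefficients.
Solving, the top 2 coefficients vanish, and u(k) = k³ + 4k² - 7k - 3.
Then u(-2) = 19.

19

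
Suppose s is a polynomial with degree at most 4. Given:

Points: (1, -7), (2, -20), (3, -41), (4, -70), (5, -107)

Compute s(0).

-2

Write s(t) = at^4 + bt³ + ct² + dt + e; the 5 given values yield a linear system in the 5 coefficients.
Solving, the top 2 coefficients vanish, and s(t) = -4t² - t - 2.
Then s(0) = -2.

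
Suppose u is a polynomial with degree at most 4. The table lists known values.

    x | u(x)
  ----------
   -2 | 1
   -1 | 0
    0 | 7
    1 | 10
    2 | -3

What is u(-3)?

22

First differences: -1, 7, 3, -13. Second differences: 8, -4, -16. Third differences: -12, -12.
Level-3 differences are constant, so u has degree 3.
Fitting a degree-3 polynomial gives u(x) = -2x³ - 2x² + 7x + 7.
Then u(-3) = 22.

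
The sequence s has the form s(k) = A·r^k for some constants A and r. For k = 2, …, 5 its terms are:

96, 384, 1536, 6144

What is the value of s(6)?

Consecutive ratio: 384/96 = 4, and 1536/384 = 4, so r = 4.
Then A·4^2 = 96 gives A = 6, and s(k) = 6·4^k.
s(6) = 6·4^6 = 24576.

24576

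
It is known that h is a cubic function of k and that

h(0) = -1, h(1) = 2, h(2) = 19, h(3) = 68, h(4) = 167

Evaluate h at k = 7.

944

First differences: 3, 17, 49, 99. Second differences: 14, 32, 50. Third differences: 18, 18.
Level-3 differences are constant, so h has degree 3.
Fitting a degree-3 polynomial gives h(k) = 3k³ - 2k² + 2k - 1.
Then h(7) = 944.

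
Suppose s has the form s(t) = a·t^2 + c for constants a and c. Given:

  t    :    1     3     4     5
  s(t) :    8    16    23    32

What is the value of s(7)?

56

From s(1) = 8 and s(3) = 16: 1a + c = 8 and 9a + c = 16.
Subtracting: 8a = 8, so a = 1; then c = 8 − 1·1 = 7.
So s(t) = 1t² + 7, and s(7) = 56.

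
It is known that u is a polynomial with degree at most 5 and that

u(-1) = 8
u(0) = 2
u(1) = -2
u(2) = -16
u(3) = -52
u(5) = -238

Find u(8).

Write u(k) = ak^5 + bk^4 + ck³ + dk² + ek + p; the 6 given values yield a linear system in the 6 coefficients.
Solving, the top 2 coefficients vanish, and u(k) = -2k³ + k² - 3k + 2.
Then u(8) = -982.

-982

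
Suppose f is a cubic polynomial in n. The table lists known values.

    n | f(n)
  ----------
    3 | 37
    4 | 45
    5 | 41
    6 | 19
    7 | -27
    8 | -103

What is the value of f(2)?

Write f(n) = an³ + bn² + cn + d; the 6 given values yield a linear system in the 4 coefficients.
Solving, f(n) = -n³ + 6n² + 3n + 1.
Then f(2) = 23.

23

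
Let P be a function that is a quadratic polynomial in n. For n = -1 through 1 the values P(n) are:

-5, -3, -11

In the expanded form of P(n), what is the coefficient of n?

Write P(n) = an² + bn + c; the 3 given values yield a linear system in the 3 coefficients.
Solving, P(n) = -5n² - 3n - 3.
The coefficient of n is -3.

-3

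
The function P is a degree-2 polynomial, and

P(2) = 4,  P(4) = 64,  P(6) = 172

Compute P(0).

Write P(n) = an² + bn + c; the 3 given values yield a linear system in the 3 coefficients.
Solving, P(n) = 6n² - 6n - 8.
Then P(0) = -8.

-8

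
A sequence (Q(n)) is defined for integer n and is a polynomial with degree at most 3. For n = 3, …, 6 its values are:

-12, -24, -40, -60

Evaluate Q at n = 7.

First differences: -12, -16, -20. Second differences: -4, -4.
Level-2 differences are constant, so Q has degree 2.
Fitting a degree-2 polynomial gives Q(n) = -2n² + 2n.
Then Q(7) = -84.

-84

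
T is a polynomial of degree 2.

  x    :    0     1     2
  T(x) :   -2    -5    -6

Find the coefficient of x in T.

-4

Write T(x) = ax² + bx + c; the 3 given values yield a linear system in the 3 coefficients.
Solving, T(x) = x² - 4x - 2.
The coefficient of x is -4.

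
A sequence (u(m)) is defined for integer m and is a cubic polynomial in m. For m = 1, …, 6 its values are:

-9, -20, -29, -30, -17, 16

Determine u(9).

First differences: -11, -9, -1, 13, 33. Second differences: 2, 8, 14, 20. Third differences: 6, 6, 6.
Level-3 differences are constant, so u has degree 3.
Fitting a degree-3 polynomial gives u(m) = m³ - 5m² - 3m - 2.
Then u(9) = 295.

295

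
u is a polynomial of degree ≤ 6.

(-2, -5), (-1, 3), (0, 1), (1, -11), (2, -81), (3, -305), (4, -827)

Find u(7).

Write u(k) = ak^6 + bk^5 + ck^4 + dk³ + ek² + pk + q; the 7 given values yield a linear system in the 7 coefficients.
Solving, the top 2 coefficients vanish, and u(k) = -2k^4 - 4k³ - 3k² - 3k + 1.
Then u(7) = -6341.

-6341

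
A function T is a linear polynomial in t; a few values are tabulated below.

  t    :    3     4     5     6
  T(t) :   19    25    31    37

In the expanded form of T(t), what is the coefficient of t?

6

First differences: 6, 6, 6.
Level-1 differences are constant, so T has degree 1.
Fitting a degree-1 polynomial gives T(t) = 6t + 1.
The coefficient of t is 6.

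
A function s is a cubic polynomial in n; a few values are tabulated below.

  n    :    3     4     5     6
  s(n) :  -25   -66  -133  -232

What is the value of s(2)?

-4

Write s(n) = an³ + bn² + cn + d; the 4 given values yield a linear system in the 4 coefficients.
Solving, s(n) = -n³ - n² + 3n + 2.
Then s(2) = -4.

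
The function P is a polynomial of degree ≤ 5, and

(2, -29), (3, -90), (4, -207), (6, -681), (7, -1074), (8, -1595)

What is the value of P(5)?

-398

Write P(k) = ak^5 + bk^4 + ck³ + dk² + ek + p; the 6 given values yield a linear system in the 6 coefficients.
Solving, the top 2 coefficients vanish, and P(k) = -3k³ - k² + k - 3.
Then P(5) = -398.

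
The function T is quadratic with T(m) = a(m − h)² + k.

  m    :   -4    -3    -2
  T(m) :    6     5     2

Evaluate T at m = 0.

-10

First differences -1, -3; second difference -2 = 2a, so a = -1.
Expanding, the m-coefficient is −2ah = 2h; matching it to the data gives h = -4, and then k = 6.
So T(m) = -1(m + 4)² + 6.
T(0) = -1·4² + 6 = -10.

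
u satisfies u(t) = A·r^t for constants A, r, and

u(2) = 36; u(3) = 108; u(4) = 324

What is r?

Consecutive ratio: 108/36 = 3, and 324/108 = 3, so r = 3.
Then A·3^2 = 36 gives A = 4, and u(t) = 4·3^t.

3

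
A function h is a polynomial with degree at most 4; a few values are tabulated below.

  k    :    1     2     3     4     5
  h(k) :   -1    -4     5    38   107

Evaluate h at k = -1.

First differences: -3, 9, 33, 69. Second differences: 12, 24, 36. Third differences: 12, 12.
Level-3 differences are constant, so h has degree 3.
Fitting a degree-3 polynomial gives h(k) = 2k³ - 6k² + k + 2.
Then h(-1) = -7.

-7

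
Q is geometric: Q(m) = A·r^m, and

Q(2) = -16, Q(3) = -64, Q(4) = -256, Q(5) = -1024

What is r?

Consecutive ratio: -64/(-16) = 4, and -256/(-64) = 4, so r = 4.
Then A·4^2 = -16 gives A = -1, and Q(m) = -1·4^m.

4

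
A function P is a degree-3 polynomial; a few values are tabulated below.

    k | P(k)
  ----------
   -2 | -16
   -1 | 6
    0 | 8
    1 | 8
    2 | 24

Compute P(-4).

-192

First differences: 22, 2, 0, 16. Second differences: -20, -2, 16. Third differences: 18, 18.
Level-3 differences are constant, so P has degree 3.
Fitting a degree-3 polynomial gives P(k) = 3k³ - k² - 2k + 8.
Then P(-4) = -192.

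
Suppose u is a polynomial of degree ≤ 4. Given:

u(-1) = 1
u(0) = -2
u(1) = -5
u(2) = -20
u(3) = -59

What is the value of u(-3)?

First differences: -3, -3, -15, -39. Second differences: 0, -12, -24. Third differences: -12, -12.
Level-3 differences are constant, so u has degree 3.
Fitting a degree-3 polynomial gives u(x) = -2x³ - x - 2.
Then u(-3) = 55.

55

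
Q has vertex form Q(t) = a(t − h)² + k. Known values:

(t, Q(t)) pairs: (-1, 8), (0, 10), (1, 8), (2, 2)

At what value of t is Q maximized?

0

First differences 2, -2, -6; second difference -4 = 2a, so a = -2.
Expanding, the t-coefficient is −2ah = 4h; matching it to the data gives h = 0, and then k = 10.
So Q(t) = -2(t + 0)² + 10.
Hence h = 0.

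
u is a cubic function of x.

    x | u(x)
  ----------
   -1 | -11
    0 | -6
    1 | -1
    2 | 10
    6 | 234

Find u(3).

Write u(x) = ax³ + bx² + cx + d; the 5 given values yield a linear system in the 4 coefficients.
Solving, u(x) = x³ + 4x - 6.
Then u(3) = 33.

33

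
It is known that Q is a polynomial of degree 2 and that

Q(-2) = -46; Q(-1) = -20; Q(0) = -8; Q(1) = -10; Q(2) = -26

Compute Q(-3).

-86

Write Q(m) = am² + bm + c; the 5 given values yield a linear system in the 3 coefficients.
Solving, Q(m) = -7m² + 5m - 8.
Then Q(-3) = -86.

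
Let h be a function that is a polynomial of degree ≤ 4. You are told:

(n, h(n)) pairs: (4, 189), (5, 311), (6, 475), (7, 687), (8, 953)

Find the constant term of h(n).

First differences: 122, 164, 212, 266. Second differences: 42, 48, 54. Third differences: 6, 6.
Level-3 differences are constant, so h has degree 3.
Fitting a degree-3 polynomial gives h(n) = n³ + 6n² + 7n + 1.
The constant term is h(0) = 1.

1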